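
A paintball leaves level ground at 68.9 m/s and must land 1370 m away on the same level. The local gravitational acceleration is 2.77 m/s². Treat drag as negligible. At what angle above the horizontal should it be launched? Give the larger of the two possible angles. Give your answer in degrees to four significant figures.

R = v₀² sin 2θ / g gives sin 2θ = gR/v₀² = 2.77·1370/68.9² = 0.7994.
2θ = 53.07° or 180° − 53.07° = 126.9°, so θ = 26.54° or 63.46°.
The larger angle is 63.46°.

63.46°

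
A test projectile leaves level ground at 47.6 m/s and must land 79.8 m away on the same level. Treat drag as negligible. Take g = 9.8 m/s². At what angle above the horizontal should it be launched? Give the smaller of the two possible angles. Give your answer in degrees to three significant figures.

10.1°

From R = (v₀²/g) sin 2θ: sin 2θ = 9.80 × 79.8 / 2265.8 = 0.3452.
2θ = 20.19° or 180° − 20.19° = 159.8°, so θ = 10.10° or 79.90°.
The smaller angle is 10.10°.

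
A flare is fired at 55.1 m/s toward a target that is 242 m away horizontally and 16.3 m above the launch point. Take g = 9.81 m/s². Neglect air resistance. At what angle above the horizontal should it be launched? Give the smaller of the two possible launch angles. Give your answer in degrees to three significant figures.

30.9°

Trajectory: y = x tanθ − g x² (1 + tan²θ)/(2v₀²). With x = 242, y = 16.3, v₀ = 55.1, g = 9.81:
94.62 tan²θ − 242 tanθ + (110.9) = 0.
tanθ = [242 ± √(242² − 4 × 94.62 × (110.9))] / (2 × 94.62) = (242 ± 128.8) / 189.2, giving tanθ = 0.5983 or 1.959.
θ = 30.89° or 62.96°; the smaller is 30.89°.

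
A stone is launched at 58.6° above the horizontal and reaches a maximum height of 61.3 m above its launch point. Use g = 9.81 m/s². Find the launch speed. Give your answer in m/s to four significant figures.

At the peak v_y = 0, so v_y0 = √(2gH) = √(2 × 9.81 × 61.3) = 34.68 m/s.
v_y0 = v₀ sin θ ⇒ v₀ = 34.68 / sin 58.6° = 40.63 m/s.

40.63 m/s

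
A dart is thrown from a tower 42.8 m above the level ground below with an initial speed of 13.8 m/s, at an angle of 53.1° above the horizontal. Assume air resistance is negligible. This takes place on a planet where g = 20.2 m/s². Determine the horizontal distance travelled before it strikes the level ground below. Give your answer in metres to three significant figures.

22.2 m

vₓ = 13.80 cos 53.1° = 8.286 m/s; v_y0 = 13.80 sin 53.1° = 11.04 m/s.
Vertical motion (up positive, ground at y = 0): 10.10 t² − (11.04) t − 42.8 = 0, so t = (11.04 + √(11.04² + 2·20.2·42.8)) / 20.2 = (11.04 + 43.02) / 20.2 = 2.676 s.
Horizontal distance: R = vₓ t = 8.286 × 2.676 = 22.17 m.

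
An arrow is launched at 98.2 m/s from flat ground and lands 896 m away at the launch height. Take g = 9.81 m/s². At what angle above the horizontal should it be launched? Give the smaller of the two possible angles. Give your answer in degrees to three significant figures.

32.9°

R = v₀² sin 2θ / g gives sin 2θ = gR/v₀² = 9.81·896/98.2² = 0.9115.
2θ = 65.71° or 180° − 65.71° = 114.3°, so θ = 32.86° or 57.14°.
The smaller angle is 32.86°.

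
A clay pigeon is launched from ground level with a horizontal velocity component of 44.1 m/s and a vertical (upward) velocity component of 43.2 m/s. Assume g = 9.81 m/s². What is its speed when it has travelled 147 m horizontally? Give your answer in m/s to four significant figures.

x = vₓ t ⇒ t = 147/44.10 = 3.333 s.
Vertical velocity there: v_y = v_y0 − g t = 43.20 − 9.81 × 3.333 = 10.50 m/s.
Speed: √(vₓ² + v_y²) = √(44.10² + 10.50²) = 45.33 m/s.

45.33 m/s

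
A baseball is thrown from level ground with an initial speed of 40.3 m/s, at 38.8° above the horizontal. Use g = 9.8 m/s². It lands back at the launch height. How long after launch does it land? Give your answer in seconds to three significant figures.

5.15 s

Components: vₓ = 40.30 cos 38.8° = 31.41 m/s, v_y0 = 40.30 sin 38.8° = 25.25 m/s.
It returns to y = 0 when t = 2 v_y0 / g = 2(25.25)/9.80 = 5.153 s.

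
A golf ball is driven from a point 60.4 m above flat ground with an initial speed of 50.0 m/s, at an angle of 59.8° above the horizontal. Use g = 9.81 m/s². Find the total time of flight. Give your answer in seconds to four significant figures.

Components: vₓ = 50.00 cos 59.8° = 25.15 m/s, v_y0 = 50.00 sin 59.8° = 43.21 m/s.
With up positive and y = 0 at the ground: y(t) = 60.4 + (43.21) t − 4.905 t². Setting y = 0 and taking the positive root: t = [43.21 + √(43.21² + 2·9.81·60.4)] / 9.81 = (43.21 + 55.25) / 9.81 = 10.04 s.

10.04 s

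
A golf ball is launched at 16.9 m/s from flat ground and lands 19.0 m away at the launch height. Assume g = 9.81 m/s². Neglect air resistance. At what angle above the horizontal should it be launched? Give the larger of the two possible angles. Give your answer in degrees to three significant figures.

Level-ground range R = v₀² sin(2θ)/g ⇒ sin(2θ) = gR/v₀² = 9.81 × 19.0 / 16.9² = 0.6526.
2θ = 40.74° or 180° − 40.74° = 139.3°, so θ = 20.37° or 69.63°.
The larger angle is 69.63°.

69.6°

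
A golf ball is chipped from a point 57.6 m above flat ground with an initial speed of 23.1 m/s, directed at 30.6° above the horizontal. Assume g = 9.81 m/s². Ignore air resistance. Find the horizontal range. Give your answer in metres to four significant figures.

Horizontal component vₓ = 23.10 cos 30.6° = 19.88 m/s; vertical v_y0 = 23.10 sin 30.6° = 11.76 m/s.
Vertical motion (up positive, ground at y = 0): 4.905 t² − (11.76) t − 57.6 = 0, so t = (11.76 + √(11.76² + 2·9.81·57.6)) / 9.81 = (11.76 + 35.61) / 9.81 = 4.829 s.
Horizontal distance: R = vₓ t = 19.88 × 4.829 = 96.02 m.

96.02 m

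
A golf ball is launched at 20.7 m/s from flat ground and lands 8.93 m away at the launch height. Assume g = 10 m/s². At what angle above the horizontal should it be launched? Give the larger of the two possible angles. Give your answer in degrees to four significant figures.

83.99°

From R = (v₀²/g) sin 2θ: sin 2θ = 10.0 × 8.93 / 428.49 = 0.2084.
2θ = 12.03° or 180° − 12.03° = 168.0°, so θ = 6.014° or 83.99°.
The larger angle is 83.99°.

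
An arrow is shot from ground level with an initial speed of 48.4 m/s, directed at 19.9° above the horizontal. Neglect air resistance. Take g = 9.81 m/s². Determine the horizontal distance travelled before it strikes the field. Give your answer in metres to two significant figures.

Horizontal component vₓ = 48.40 cos 19.9° = 45.51 m/s; vertical v_y0 = 48.40 sin 19.9° = 16.47 m/s.
Time aloft: T = 2 v_y0 / g = 2 × 16.47 / 9.81 = 3.359 s.
Horizontal distance R = vₓ T = 45.51 × 3.359 = 152.9 m.

150 m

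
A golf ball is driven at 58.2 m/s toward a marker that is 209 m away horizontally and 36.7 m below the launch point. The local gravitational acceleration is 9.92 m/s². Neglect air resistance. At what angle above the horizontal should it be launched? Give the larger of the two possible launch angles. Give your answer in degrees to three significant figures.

Trajectory: y = x tanθ − g x² (1 + tan²θ)/(2v₀²). With x = 209, y = −36.7, v₀ = 58.2, g = 9.92:
63.96 tan²θ − 209 tanθ + (27.26) = 0.
tanθ = [209 ± √(209² − 4 × 63.96 × (27.26))] / (2 × 63.96) = (209 ± 191.6) / 127.9, giving tanθ = 0.1361 or 3.131.
θ = 7.751° or 72.29°; the larger is 72.29°.

72.3°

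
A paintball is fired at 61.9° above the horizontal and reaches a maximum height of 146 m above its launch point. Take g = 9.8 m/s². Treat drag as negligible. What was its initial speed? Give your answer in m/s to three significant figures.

60.6 m/s

At the peak v_y = 0, so v_y0 = √(2gH) = √(2 × 9.80 × 146) = 53.49 m/s.
v_y0 = v₀ sin θ ⇒ v₀ = 53.49 / sin 61.9° = 60.64 m/s.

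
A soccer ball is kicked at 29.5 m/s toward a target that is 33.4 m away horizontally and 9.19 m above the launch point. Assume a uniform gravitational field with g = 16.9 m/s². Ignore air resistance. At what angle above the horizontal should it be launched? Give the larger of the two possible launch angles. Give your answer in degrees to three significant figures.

66.2°

Trajectory: y = x tanθ − g x² (1 + tan²θ)/(2v₀²). With x = 33.4, y = 9.19, v₀ = 29.5, g = 16.9:
10.83 tan²θ − 33.4 tanθ + (20.02) = 0.
tanθ = [33.4 ± √(33.4² − 4 × 10.83 × (20.02))] / (2 × 10.83) = (33.4 ± 15.75) / 21.66, giving tanθ = 0.8147 or 2.269.
θ = 39.17° or 66.21°; the larger is 66.21°.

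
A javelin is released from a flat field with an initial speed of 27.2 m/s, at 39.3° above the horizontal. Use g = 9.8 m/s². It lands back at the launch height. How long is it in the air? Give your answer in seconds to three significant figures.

3.52 s

Components: vₓ = 27.20 cos 39.3° = 21.05 m/s, v_y0 = 27.20 sin 39.3° = 17.23 m/s.
Landing at launch height ⇒ T = 2 v_y0 / g = 2 × 17.23 / 9.80 = 3.516 s.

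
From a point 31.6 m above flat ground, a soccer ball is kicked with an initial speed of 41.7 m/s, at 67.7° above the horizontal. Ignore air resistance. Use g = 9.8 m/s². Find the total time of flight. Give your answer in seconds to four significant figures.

vₓ = 41.70 cos 67.7° = 15.82 m/s; v_y0 = 41.70 sin 67.7° = 38.58 m/s.
With up positive and y = 0 at the ground: y(t) = 31.6 + (38.58) t − 4.900 t². Setting y = 0 and taking the positive root: t = [38.58 + √(38.58² + 2·9.80·31.6)] / 9.80 = (38.58 + 45.91) / 9.80 = 8.622 s.

8.622 s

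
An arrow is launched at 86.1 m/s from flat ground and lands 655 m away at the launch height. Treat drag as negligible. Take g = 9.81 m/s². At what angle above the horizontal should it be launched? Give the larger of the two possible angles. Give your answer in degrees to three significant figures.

60.0°

From R = (v₀²/g) sin 2θ: sin 2θ = 9.81 × 655 / 7413.2 = 0.8668.
2θ = 60.09° or 180° − 60.09° = 119.9°, so θ = 30.04° or 59.96°.
The larger angle is 59.96°.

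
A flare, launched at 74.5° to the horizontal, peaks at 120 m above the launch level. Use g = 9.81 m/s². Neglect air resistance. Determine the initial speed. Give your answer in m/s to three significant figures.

50.4 m/s

At the peak v_y = 0, so v_y0 = √(2gH) = √(2 × 9.81 × 120) = 48.52 m/s.
v_y0 = v₀ sin θ ⇒ v₀ = 48.52 / sin 74.5° = 50.35 m/s.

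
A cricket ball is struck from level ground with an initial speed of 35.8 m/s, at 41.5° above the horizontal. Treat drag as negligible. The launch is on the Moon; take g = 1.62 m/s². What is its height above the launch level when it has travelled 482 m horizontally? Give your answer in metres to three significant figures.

165 m

Resolve: vₓ = 35.80 cos 41.5° = 26.81 m/s and v_y0 = 35.80 sin 41.5° = 23.72 m/s.
At x = 482 m, t = x/vₓ = 482/26.81 = 17.98 s.
Height: y = v_y0 t − ½ g t² = 23.72 × 17.98 − 0.8100 × 17.98² = 426.4 − 261.8 = 164.7 m.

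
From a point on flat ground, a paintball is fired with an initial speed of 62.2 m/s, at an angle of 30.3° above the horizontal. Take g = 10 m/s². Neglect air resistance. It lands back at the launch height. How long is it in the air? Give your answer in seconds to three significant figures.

6.28 s

Horizontal component vₓ = 62.20 cos 30.3° = 53.70 m/s; vertical v_y0 = 62.20 sin 30.3° = 31.38 m/s.
It returns to y = 0 when t = 2 v_y0 / g = 2(31.38)/10.0 = 6.276 s.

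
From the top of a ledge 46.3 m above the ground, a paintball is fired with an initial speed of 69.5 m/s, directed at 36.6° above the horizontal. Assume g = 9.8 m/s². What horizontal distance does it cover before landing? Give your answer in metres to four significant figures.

Components: vₓ = 69.50 cos 36.6° = 55.80 m/s, v_y0 = 69.50 sin 36.6° = 41.44 m/s.
The projectile lands when y = 46.3 + (41.44) t − ½·9.80·t² = 0. Positive root: t = (41.44 + √(41.44² + 2·9.80·46.3)) / 9.80 = (41.44 + 51.23) / 9.80 = 9.456 s.
Horizontal distance: R = vₓ t = 55.80 × 9.456 = 527.6 m.

527.6 m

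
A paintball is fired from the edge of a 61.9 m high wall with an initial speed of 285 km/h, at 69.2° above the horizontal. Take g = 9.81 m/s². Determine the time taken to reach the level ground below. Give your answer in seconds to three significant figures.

15.9 s

Convert: 285 km/h = 285/3.6 = 79.17 m/s.
Components: vₓ = 79.17 cos 69.2° = 28.11 m/s, v_y0 = 79.17 sin 69.2° = 74.01 m/s.
Vertical motion (up positive, ground at y = 0): 4.905 t² − (74.01) t − 61.9 = 0, so t = (74.01 + √(74.01² + 2·9.81·61.9)) / 9.81 = (74.01 + 81.80) / 9.81 = 15.88 s.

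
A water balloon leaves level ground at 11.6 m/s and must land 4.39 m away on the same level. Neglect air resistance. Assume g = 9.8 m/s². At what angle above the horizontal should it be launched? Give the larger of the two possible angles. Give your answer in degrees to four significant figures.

80.68°

R = v₀² sin 2θ / g gives sin 2θ = gR/v₀² = 9.80·4.39/11.6² = 0.3197.
2θ = 18.65° or 180° − 18.65° = 161.4°, so θ = 9.323° or 80.68°.
The larger angle is 80.68°.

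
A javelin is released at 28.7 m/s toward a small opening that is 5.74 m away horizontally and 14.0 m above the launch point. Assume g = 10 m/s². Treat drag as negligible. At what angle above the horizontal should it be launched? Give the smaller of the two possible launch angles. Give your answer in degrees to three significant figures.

Trajectory: y = x tanθ − g x² (1 + tan²θ)/(2v₀²). With x = 5.74, y = 14.0, v₀ = 28.7, g = 10.0:
0.2000 tan²θ − 5.74 tanθ + (14.20) = 0.
tanθ = [5.74 ± √(5.74² − 4 × 0.2000 × (14.20))] / (2 × 0.2000) = (5.74 ± 4.646) / 0.4000, giving tanθ = 2.734 or 25.97.
θ = 69.91° or 87.79°; the smaller is 69.91°.

69.9°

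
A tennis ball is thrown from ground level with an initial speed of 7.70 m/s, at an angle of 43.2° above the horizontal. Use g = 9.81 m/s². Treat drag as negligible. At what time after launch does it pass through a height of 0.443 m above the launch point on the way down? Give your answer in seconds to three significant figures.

Horizontal component vₓ = 7.700 cos 43.2° = 5.613 m/s; vertical v_y0 = 7.700 sin 43.2° = 5.271 m/s.
Height y(t) = 5.271 t − 4.905 t² = 0.443 gives 4.905 t² − 5.271 t + 0.443 = 0.
Quadratic formula: t = (5.271 ± √19.092) / 9.81 = (5.271 ± 4.369) / 9.81 → t = 0.09190 s or 0.9827 s.
The descending-branch root is 0.9827 s.

0.983 s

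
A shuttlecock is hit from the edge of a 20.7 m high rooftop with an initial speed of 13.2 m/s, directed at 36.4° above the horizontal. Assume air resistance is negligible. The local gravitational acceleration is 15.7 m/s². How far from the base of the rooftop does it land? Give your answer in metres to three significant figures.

23.3 m

Horizontal component vₓ = 13.20 cos 36.4° = 10.62 m/s; vertical v_y0 = 13.20 sin 36.4° = 7.833 m/s.
The projectile lands when y = 20.7 + (7.833) t − ½·15.7·t² = 0. Positive root: t = (7.833 + √(7.833² + 2·15.7·20.7)) / 15.7 = (7.833 + 26.67) / 15.7 = 2.198 s.
Horizontal distance: R = vₓ t = 10.62 × 2.198 = 23.35 m.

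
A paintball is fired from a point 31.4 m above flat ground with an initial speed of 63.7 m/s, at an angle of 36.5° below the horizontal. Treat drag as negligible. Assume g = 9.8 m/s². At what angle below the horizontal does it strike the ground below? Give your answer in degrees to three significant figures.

Horizontal component vₓ = 63.70 cos 36.5° = 51.21 m/s; vertical v_y0 = −37.89 m/s (downward).
The projectile lands when y = 31.4 + (−37.89) t − ½·9.80·t² = 0. Positive root: t = (−37.89 + √(37.89² + 2·9.80·31.4)) / 9.80 = (−37.89 + 45.29) / 9.80 = 0.7550 s.
At impact: v_y = v_y0 − g t = −45.29 m/s; vₓ = 51.21 m/s.
Angle below horizontal: arctan(|v_y|/vₓ) = arctan(45.29/51.21) = 41.49°.

41.5°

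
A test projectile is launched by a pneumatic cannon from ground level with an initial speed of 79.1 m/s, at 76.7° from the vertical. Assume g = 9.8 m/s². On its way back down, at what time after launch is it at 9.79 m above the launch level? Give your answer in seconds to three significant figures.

Components: vₓ = 79.10 sin 76.7° = 76.98 m/s, v_y0 = 79.10 cos 76.7° = 18.20 m/s.
Require v_y0 t − ½ g t² = 9.79, i.e. 4.900 t² − 18.20 t + 9.79 = 0.
Quadratic formula: t = (18.20 ± √139.24) / 9.80 = (18.20 ± 11.80) / 9.80 → t = 0.6527 s or 3.061 s.
The descending-branch root is 3.061 s.

3.06 s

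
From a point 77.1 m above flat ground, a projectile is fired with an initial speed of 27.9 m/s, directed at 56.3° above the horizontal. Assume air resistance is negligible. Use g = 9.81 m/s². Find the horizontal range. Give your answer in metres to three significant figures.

Horizontal component vₓ = 27.90 cos 56.3° = 15.48 m/s; vertical v_y0 = 27.90 sin 56.3° = 23.21 m/s.
Vertical motion (up positive, ground at y = 0): 4.905 t² − (23.21) t − 77.1 = 0, so t = (23.21 + √(23.21² + 2·9.81·77.1)) / 9.81 = (23.21 + 45.29) / 9.81 = 6.983 s.
Horizontal distance: R = vₓ t = 15.48 × 6.983 = 108.1 m.

108 m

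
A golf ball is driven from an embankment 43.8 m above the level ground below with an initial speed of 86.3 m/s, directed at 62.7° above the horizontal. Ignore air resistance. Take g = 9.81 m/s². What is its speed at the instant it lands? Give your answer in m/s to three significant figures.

vₓ = 86.30 cos 62.7° = 39.58 m/s; v_y0 = 86.30 sin 62.7° = 76.69 m/s.
With up positive and y = 0 at the ground: y(t) = 43.8 + (76.69) t − 4.905 t². Setting y = 0 and taking the positive root: t = [76.69 + √(76.69² + 2·9.81·43.8)] / 9.81 = (76.69 + 82.10) / 9.81 = 16.19 s.
Vertical velocity at impact: v_y = v_y0 − g t = 76.69 − 9.81 × 16.19 = −82.10 m/s.
Speed: |v| = √(vₓ² + v_y²) = √(39.58² + 82.10²) = 91.14 m/s.

91.1 m/s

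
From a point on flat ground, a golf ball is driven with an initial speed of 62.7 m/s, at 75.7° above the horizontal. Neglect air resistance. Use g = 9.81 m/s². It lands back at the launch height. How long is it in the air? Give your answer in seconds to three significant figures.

Components: vₓ = 62.70 cos 75.7° = 15.49 m/s, v_y0 = 62.70 sin 75.7° = 60.76 m/s.
It returns to y = 0 when t = 2 v_y0 / g = 2(60.76)/9.81 = 12.39 s.

12.4 s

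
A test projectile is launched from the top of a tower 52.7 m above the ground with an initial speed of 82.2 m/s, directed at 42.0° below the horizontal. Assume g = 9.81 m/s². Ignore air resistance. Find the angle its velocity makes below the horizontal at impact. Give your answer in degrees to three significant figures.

46.2°

vₓ = 82.20 cos 42.0° = 61.09 m/s; v_y0 = −55.00 m/s (downward).
Vertical motion (up positive, ground at y = 0): 4.905 t² − (−55.00) t − 52.7 = 0, so t = (−55.00 + √(55.00² + 2·9.81·52.7)) / 9.81 = (−55.00 + 63.71) / 9.81 = 0.8878 s.
At impact: v_y = v_y0 − g t = −63.71 m/s; vₓ = 61.09 m/s.
Angle below horizontal: arctan(|v_y|/vₓ) = arctan(63.71/61.09) = 46.21°.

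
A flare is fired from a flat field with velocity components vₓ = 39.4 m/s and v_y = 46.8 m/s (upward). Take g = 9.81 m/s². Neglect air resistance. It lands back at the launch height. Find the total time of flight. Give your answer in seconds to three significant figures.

Time of flight on level ground: T = 2 v_y0 / g = 2 × 46.80 / 9.81 = 9.541 s.

9.54 s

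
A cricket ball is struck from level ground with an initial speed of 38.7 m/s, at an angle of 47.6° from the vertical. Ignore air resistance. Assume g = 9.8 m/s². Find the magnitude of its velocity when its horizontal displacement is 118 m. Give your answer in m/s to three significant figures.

32.0 m/s

Horizontal component vₓ = 38.70 sin 47.6° = 28.58 m/s; vertical v_y0 = 38.70 cos 47.6° = 26.10 m/s.
At x = 118 m, t = x/vₓ = 118/28.58 = 4.129 s.
Vertical velocity there: v_y = v_y0 − g t = 26.10 − 9.80 × 4.129 = −14.37 m/s.
Speed: √(vₓ² + v_y²) = √(28.58² + 14.37²) = 31.99 m/s.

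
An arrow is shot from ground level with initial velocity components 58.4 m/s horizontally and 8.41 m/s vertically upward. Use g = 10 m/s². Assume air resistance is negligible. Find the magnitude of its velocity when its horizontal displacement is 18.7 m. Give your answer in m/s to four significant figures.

At x = 18.7 m, t = x/vₓ = 18.7/58.40 = 0.3202 s.
Vertical velocity there: v_y = v_y0 − g t = 8.410 − 10.0 × 0.3202 = 5.208 m/s.
Speed: √(vₓ² + v_y²) = √(58.40² + 5.208²) = 58.63 m/s.

58.63 m/s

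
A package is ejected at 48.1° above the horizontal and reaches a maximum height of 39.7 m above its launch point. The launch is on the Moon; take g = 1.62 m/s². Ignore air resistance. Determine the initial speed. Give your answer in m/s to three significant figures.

At the peak v_y = 0, so v_y0 = √(2gH) = √(2 × 1.62 × 39.7) = 11.34 m/s.
v_y0 = v₀ sin θ ⇒ v₀ = 11.34 / sin 48.1° = 15.24 m/s.

15.2 m/s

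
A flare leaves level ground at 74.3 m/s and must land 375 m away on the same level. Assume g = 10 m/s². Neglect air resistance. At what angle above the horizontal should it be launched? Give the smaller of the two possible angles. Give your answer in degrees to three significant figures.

R = v₀² sin 2θ / g gives sin 2θ = gR/v₀² = 10.0·375/74.3² = 0.6793.
2θ = 42.79° or 180° − 42.79° = 137.2°, so θ = 21.39° or 68.61°.
The smaller angle is 21.39°.

21.4°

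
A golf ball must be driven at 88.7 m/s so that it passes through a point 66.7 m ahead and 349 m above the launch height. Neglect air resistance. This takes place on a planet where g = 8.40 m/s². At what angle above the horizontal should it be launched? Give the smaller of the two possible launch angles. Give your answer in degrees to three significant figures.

Trajectory: y = x tanθ − g x² (1 + tan²θ)/(2v₀²). With x = 66.7, y = 349, v₀ = 88.7, g = 8.40:
2.375 tan²θ − 66.7 tanθ + (351.4) = 0.
tanθ = [66.7 ± √(66.7² − 4 × 2.375 × (351.4))] / (2 × 2.375) = (66.7 ± 33.33) / 4.750, giving tanθ = 7.025 or 21.06.
θ = 81.90° or 87.28°; the smaller is 81.90°.

81.9°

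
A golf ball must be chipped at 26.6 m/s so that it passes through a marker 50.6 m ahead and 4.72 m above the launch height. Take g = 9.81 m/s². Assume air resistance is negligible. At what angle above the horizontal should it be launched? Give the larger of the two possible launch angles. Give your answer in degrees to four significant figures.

Trajectory: y = x tanθ − g x² (1 + tan²θ)/(2v₀²). With x = 50.6, y = 4.72, v₀ = 26.6, g = 9.81:
17.75 tan²θ − 50.6 tanθ + (22.47) = 0.
tanθ = [50.6 ± √(50.6² − 4 × 17.75 × (22.47))] / (2 × 17.75) = (50.6 ± 31.07) / 35.50, giving tanθ = 0.5503 or 2.301.
θ = 28.82° or 66.51°; the larger is 66.51°.

66.51°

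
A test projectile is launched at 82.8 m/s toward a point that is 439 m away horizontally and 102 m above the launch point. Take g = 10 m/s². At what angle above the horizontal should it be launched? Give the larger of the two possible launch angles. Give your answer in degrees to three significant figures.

Trajectory: y = x tanθ − g x² (1 + tan²θ)/(2v₀²). With x = 439, y = 102, v₀ = 82.8, g = 10.0:
140.6 tan²θ − 439 tanθ + (242.6) = 0.
tanθ = [439 ± √(439² − 4 × 140.6 × (242.6))] / (2 × 140.6) = (439 ± 237.4) / 281.1, giving tanθ = 0.7172 or 2.406.
θ = 35.65° or 67.43°; the larger is 67.43°.

67.4°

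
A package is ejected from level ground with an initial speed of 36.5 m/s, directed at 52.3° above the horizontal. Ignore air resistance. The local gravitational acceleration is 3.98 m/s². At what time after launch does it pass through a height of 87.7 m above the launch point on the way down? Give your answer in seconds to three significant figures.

Horizontal component vₓ = 36.50 cos 52.3° = 22.32 m/s; vertical v_y0 = 36.50 sin 52.3° = 28.88 m/s.
Require v_y0 t − ½ g t² = 87.7, i.e. 1.990 t² − 28.88 t + 87.7 = 0.
Quadratic formula: t = (28.88 ± √135.94) / 3.98 = (28.88 ± 11.66) / 3.98 → t = 4.327 s or 10.19 s.
The descending-branch root is 10.19 s.

10.2 s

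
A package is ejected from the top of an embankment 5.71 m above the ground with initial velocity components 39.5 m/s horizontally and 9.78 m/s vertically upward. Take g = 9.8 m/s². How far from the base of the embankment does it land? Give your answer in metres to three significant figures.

97.5 m

With up positive and y = 0 at the ground: y(t) = 5.71 + (9.780) t − 4.900 t². Setting y = 0 and taking the positive root: t = [9.780 + √(9.780² + 2·9.80·5.71)] / 9.80 = (9.780 + 14.41) / 9.80 = 2.468 s.
Horizontal distance: R = vₓ t = 39.50 × 2.468 = 97.49 m.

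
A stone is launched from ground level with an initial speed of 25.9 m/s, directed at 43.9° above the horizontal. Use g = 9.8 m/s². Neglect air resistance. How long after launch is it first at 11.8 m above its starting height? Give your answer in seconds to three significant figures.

vₓ = 25.90 cos 43.9° = 18.66 m/s; v_y0 = 25.90 sin 43.9° = 17.96 m/s.
Set y = v_y0 t − ½ g t² = 11.8: 4.900 t² − 17.96 t + 11.8 = 0.
t = [17.96 ± √(17.96² − 2·9.80·11.8)] / 9.80 = (17.96 ± 9.552) / 9.80, so t = 0.8578 s or t = 2.807 s.
The first (ascending) time is 0.8578 s.

0.858 s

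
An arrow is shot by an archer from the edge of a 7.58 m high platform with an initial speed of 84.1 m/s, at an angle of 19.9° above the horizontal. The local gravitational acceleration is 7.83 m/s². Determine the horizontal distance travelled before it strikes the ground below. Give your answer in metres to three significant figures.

Components: vₓ = 84.10 cos 19.9° = 79.08 m/s, v_y0 = 84.10 sin 19.9° = 28.63 m/s.
Vertical motion (up positive, ground at y = 0): 3.915 t² − (28.63) t − 7.58 = 0, so t = (28.63 + √(28.63² + 2·7.83·7.58)) / 7.83 = (28.63 + 30.63) / 7.83 = 7.568 s.
Horizontal distance: R = vₓ t = 79.08 × 7.568 = 598.4 m.

598 m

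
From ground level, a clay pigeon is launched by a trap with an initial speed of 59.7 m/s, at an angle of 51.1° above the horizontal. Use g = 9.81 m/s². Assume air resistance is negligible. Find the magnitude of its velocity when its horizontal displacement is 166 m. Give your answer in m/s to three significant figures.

Components: vₓ = 59.70 cos 51.1° = 37.49 m/s, v_y0 = 59.70 sin 51.1° = 46.46 m/s.
x = vₓ t ⇒ t = 166/37.49 = 4.428 s.
Vertical velocity there: v_y = v_y0 − g t = 46.46 − 9.81 × 4.428 = 3.023 m/s.
Speed: √(vₓ² + v_y²) = √(37.49² + 3.023²) = 37.61 m/s.

37.6 m/s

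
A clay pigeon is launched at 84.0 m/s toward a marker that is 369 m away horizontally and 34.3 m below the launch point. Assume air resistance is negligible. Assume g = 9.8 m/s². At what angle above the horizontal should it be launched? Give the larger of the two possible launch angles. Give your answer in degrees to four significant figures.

75.00°

Trajectory: y = x tanθ − g x² (1 + tan²θ)/(2v₀²). With x = 369, y = −34.3, v₀ = 84.0, g = 9.80:
94.56 tan²θ − 369 tanθ + (60.26) = 0.
tanθ = [369 ± √(369² − 4 × 94.56 × (60.26))] / (2 × 94.56) = (369 ± 336.7) / 189.1, giving tanθ = 0.1708 or 3.732.
θ = 9.691° or 75.00°; the larger is 75.00°.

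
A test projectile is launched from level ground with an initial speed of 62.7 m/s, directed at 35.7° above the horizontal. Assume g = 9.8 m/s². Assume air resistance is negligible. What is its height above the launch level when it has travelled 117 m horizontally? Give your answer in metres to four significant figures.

58.20 m

vₓ = 62.70 cos 35.7° = 50.92 m/s; v_y0 = 62.70 sin 35.7° = 36.59 m/s.
x = vₓ t ⇒ t = 117/50.92 = 2.298 s.
Height: y = v_y0 t − ½ g t² = 36.59 × 2.298 − 4.900 × 2.298² = 84.07 − 25.87 = 58.20 m.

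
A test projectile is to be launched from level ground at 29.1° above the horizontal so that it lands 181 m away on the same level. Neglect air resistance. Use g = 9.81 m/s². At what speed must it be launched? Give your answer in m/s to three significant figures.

Level-ground range: R = v₀² sin(2θ)/g, so v₀ = √(gR / sin 2θ).
v₀ = √(9.81 × 181 / sin 58.20°) = √(1776 / 0.8499) = √2089.2 = 45.71 m/s.

45.7 m/s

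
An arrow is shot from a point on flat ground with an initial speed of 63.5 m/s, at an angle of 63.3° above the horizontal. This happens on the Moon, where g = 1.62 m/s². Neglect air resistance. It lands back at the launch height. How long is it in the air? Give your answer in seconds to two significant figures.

70 s

Components: vₓ = 63.50 cos 63.3° = 28.53 m/s, v_y0 = 63.50 sin 63.3° = 56.73 m/s.
It returns to y = 0 when t = 2 v_y0 / g = 2(56.73)/1.62 = 70.04 s.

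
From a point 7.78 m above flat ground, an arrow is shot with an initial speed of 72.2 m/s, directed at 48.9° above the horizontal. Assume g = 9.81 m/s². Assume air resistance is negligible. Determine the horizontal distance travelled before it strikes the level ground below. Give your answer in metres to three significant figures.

Resolve: vₓ = 72.20 cos 48.9° = 47.46 m/s and v_y0 = 72.20 sin 48.9° = 54.41 m/s.
With up positive and y = 0 at the ground: y(t) = 7.78 + (54.41) t − 4.905 t². Setting y = 0 and taking the positive root: t = [54.41 + √(54.41² + 2·9.81·7.78)] / 9.81 = (54.41 + 55.79) / 9.81 = 11.23 s.
Horizontal distance: R = vₓ t = 47.46 × 11.23 = 533.2 m.

533 m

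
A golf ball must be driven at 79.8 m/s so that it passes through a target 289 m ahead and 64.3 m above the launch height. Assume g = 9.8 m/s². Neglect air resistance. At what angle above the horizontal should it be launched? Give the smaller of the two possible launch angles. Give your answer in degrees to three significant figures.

26.6°

Trajectory: y = x tanθ − g x² (1 + tan²θ)/(2v₀²). With x = 289, y = 64.3, v₀ = 79.8, g = 9.80:
64.27 tan²θ − 289 tanθ + (128.6) = 0.
tanθ = [289 ± √(289² − 4 × 64.27 × (128.6))] / (2 × 64.27) = (289 ± 224.7) / 128.5, giving tanθ = 0.5006 or 3.996.
θ = 26.59° or 75.95°; the smaller is 26.59°.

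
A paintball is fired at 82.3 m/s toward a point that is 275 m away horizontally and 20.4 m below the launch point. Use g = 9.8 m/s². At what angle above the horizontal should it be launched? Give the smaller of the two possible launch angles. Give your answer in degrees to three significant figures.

7.30°

Trajectory: y = x tanθ − g x² (1 + tan²θ)/(2v₀²). With x = 275, y = −20.4, v₀ = 82.3, g = 9.80:
54.71 tan²θ − 275 tanθ + (34.31) = 0.
tanθ = [275 ± √(275² − 4 × 54.71 × (34.31))] / (2 × 54.71) = (275 ± 261.0) / 109.4, giving tanθ = 0.1280 or 4.899.
θ = 7.295° or 78.46°; the smaller is 7.295°.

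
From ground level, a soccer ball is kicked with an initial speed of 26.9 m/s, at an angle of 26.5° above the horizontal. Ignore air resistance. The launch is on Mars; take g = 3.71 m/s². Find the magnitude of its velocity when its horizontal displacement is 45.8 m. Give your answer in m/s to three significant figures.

24.6 m/s

Resolve: vₓ = 26.90 cos 26.5° = 24.07 m/s and v_y0 = 26.90 sin 26.5° = 12.00 m/s.
Time to reach x = 45.8 m: t = x/vₓ = 45.8/24.07 = 1.902 s.
Vertical velocity there: v_y = v_y0 − g t = 12.00 − 3.71 × 1.902 = 4.944 m/s.
Speed: √(vₓ² + v_y²) = √(24.07² + 4.944²) = 24.58 m/s.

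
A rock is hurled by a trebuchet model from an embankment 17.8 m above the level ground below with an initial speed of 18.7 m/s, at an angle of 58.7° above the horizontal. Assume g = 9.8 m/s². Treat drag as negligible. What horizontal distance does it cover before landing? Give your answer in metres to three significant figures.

40.2 m

Horizontal component vₓ = 18.70 cos 58.7° = 9.715 m/s; vertical v_y0 = 18.70 sin 58.7° = 15.98 m/s.
Vertical motion (up positive, ground at y = 0): 4.900 t² − (15.98) t − 17.8 = 0, so t = (15.98 + √(15.98² + 2·9.80·17.8)) / 9.80 = (15.98 + 24.58) / 9.80 = 4.139 s.
Horizontal distance: R = vₓ t = 9.715 × 4.139 = 40.21 m.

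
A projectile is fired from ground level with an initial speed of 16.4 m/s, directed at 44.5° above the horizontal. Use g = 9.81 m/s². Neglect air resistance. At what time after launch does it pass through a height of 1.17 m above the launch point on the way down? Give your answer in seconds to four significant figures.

2.237 s

Components: vₓ = 16.40 cos 44.5° = 11.70 m/s, v_y0 = 16.40 sin 44.5° = 11.49 m/s.
Set y = v_y0 t − ½ g t² = 1.17: 4.905 t² − 11.49 t + 1.17 = 0.
Quadratic formula: t = (11.49 ± √109.18) / 9.81 = (11.49 ± 10.45) / 9.81 → t = 0.1066 s or 2.237 s.
The descending-branch root is 2.237 s.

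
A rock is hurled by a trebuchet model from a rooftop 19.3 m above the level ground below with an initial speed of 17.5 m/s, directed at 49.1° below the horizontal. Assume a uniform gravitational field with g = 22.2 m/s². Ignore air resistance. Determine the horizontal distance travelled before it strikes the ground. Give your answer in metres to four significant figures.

9.752 m

Resolve: vₓ = 17.50 cos 49.1° = 11.46 m/s and v_y0 = −13.23 m/s (downward).
With up positive and y = 0 at the ground: y(t) = 19.3 + (−13.23) t − 11.10 t². Setting y = 0 and taking the positive root: t = [−13.23 + √(13.23² + 2·22.2·19.3)] / 22.2 = (−13.23 + 32.12) / 22.2 = 0.8512 s.
Horizontal distance: R = vₓ t = 11.46 × 0.8512 = 9.752 m.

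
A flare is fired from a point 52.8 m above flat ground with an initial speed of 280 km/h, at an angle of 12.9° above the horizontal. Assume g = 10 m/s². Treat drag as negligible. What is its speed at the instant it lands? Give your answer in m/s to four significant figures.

84.29 m/s

Convert: 280 km/h = 280/3.6 = 77.78 m/s.
Components: vₓ = 77.78 cos 12.9° = 75.81 m/s, v_y0 = 77.78 sin 12.9° = 17.36 m/s.
The projectile lands when y = 52.8 + (17.36) t − ½·10.0·t² = 0. Positive root: t = (17.36 + √(17.36² + 2·10.0·52.8)) / 10.0 = (17.36 + 36.84) / 10.0 = 5.421 s.
Vertical velocity at impact: v_y = v_y0 − g t = 17.36 − 10.0 × 5.421 = −36.84 m/s.
Speed: |v| = √(vₓ² + v_y²) = √(75.81² + 36.84²) = 84.29 m/s.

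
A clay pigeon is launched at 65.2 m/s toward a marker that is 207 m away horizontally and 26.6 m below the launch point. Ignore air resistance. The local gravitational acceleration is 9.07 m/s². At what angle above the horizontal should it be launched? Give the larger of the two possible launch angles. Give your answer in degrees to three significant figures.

Trajectory: y = x tanθ − g x² (1 + tan²θ)/(2v₀²). With x = 207, y = −26.6, v₀ = 65.2, g = 9.07:
45.71 tan²θ − 207 tanθ + (19.11) = 0.
tanθ = [207 ± √(207² − 4 × 45.71 × (19.11))] / (2 × 45.71) = (207 ± 198.4) / 91.42, giving tanθ = 0.09429 or 4.434.
θ = 5.386° or 77.29°; the larger is 77.29°.

77.3°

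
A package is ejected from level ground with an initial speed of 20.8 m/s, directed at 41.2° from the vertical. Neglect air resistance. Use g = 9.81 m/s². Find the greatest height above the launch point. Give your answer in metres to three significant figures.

Components: vₓ = 20.80 sin 41.2° = 13.70 m/s, v_y0 = 20.80 cos 41.2° = 15.65 m/s.
At the apex v_y = 0, so H = v_y0²/(2g) = 15.65²/19.62 = 12.48 m.

12.5 m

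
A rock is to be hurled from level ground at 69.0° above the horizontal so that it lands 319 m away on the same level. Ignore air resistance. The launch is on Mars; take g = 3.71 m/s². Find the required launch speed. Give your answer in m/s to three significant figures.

From R = (v₀² / g) sin 2θ: v₀ = √(gR / sin 2θ).
v₀ = √(3.71 × 319 / sin 138.0°) = √(1183 / 0.6691) = √1768.7 = 42.06 m/s.

42.1 m/s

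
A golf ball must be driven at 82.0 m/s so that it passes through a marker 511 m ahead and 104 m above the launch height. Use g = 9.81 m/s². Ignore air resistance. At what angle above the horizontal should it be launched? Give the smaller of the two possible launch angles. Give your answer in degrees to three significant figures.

Trajectory: y = x tanθ − g x² (1 + tan²θ)/(2v₀²). With x = 511, y = 104, v₀ = 82.0, g = 9.81:
190.5 tan²θ − 511 tanθ + (294.5) = 0.
tanθ = [511 ± √(511² − 4 × 190.5 × (294.5))] / (2 × 190.5) = (511 ± 191.7) / 381.0, giving tanθ = 0.8381 or 1.845.
θ = 39.97° or 61.54°; the smaller is 39.97°.

40.0°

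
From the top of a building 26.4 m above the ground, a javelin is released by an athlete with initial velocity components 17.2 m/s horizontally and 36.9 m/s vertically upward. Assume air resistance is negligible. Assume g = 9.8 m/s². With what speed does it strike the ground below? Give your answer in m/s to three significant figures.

46.6 m/s

With up positive and y = 0 at the ground: y(t) = 26.4 + (36.90) t − 4.900 t². Setting y = 0 and taking the positive root: t = [36.90 + √(36.90² + 2·9.80·26.4)] / 9.80 = (36.90 + 43.35) / 9.80 = 8.189 s.
Vertical velocity at impact: v_y = v_y0 − g t = 36.90 − 9.80 × 8.189 = −43.35 m/s.
Speed: |v| = √(vₓ² + v_y²) = √(17.20² + 43.35²) = 46.64 m/s.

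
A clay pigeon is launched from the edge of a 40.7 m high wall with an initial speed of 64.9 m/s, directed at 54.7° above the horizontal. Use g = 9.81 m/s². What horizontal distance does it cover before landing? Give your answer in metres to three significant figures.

Horizontal component vₓ = 64.90 cos 54.7° = 37.50 m/s; vertical v_y0 = 64.90 sin 54.7° = 52.97 m/s.
Vertical motion (up positive, ground at y = 0): 4.905 t² − (52.97) t − 40.7 = 0, so t = (52.97 + √(52.97² + 2·9.81·40.7)) / 9.81 = (52.97 + 60.03) / 9.81 = 11.52 s.
Horizontal distance: R = vₓ t = 37.50 × 11.52 = 432.0 m.

432 m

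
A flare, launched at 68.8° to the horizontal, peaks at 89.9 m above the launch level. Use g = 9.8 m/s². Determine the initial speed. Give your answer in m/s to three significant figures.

45.0 m/s

At the peak v_y = 0, so v_y0 = √(2gH) = √(2 × 9.80 × 89.9) = 41.98 m/s.
v_y0 = v₀ sin θ ⇒ v₀ = 41.98 / sin 68.8° = 45.02 m/s.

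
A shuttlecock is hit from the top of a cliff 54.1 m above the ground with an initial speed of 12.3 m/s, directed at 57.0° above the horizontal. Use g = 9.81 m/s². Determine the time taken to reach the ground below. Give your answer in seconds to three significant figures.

4.54 s

Horizontal component vₓ = 12.30 cos 57.0° = 6.699 m/s; vertical v_y0 = 12.30 sin 57.0° = 10.32 m/s.
With up positive and y = 0 at the ground: y(t) = 54.1 + (10.32) t − 4.905 t². Setting y = 0 and taking the positive root: t = [10.32 + √(10.32² + 2·9.81·54.1)] / 9.81 = (10.32 + 34.17) / 9.81 = 4.535 s.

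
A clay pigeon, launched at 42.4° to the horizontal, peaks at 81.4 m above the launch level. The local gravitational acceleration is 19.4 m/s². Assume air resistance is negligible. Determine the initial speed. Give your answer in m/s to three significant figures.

83.3 m/s

At the peak v_y = 0, so v_y0 = √(2gH) = √(2 × 19.4 × 81.4) = 56.20 m/s.
v_y0 = v₀ sin θ ⇒ v₀ = 56.20 / sin 42.4° = 83.34 m/s.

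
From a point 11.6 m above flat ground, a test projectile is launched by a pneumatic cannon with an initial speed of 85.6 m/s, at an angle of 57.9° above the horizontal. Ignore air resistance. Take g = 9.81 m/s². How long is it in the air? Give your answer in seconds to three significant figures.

14.9 s

Horizontal component vₓ = 85.60 cos 57.9° = 45.49 m/s; vertical v_y0 = 85.60 sin 57.9° = 72.51 m/s.
The projectile lands when y = 11.6 + (72.51) t − ½·9.81·t² = 0. Positive root: t = (72.51 + √(72.51² + 2·9.81·11.6)) / 9.81 = (72.51 + 74.07) / 9.81 = 14.94 s.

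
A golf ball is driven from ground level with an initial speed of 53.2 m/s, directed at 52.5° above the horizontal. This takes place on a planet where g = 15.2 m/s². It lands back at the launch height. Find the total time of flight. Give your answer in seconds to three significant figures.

Resolve: vₓ = 53.20 cos 52.5° = 32.39 m/s and v_y0 = 53.20 sin 52.5° = 42.21 m/s.
Time of flight on level ground: T = 2 v_y0 / g = 2 × 42.21 / 15.2 = 5.553 s.

5.55 s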